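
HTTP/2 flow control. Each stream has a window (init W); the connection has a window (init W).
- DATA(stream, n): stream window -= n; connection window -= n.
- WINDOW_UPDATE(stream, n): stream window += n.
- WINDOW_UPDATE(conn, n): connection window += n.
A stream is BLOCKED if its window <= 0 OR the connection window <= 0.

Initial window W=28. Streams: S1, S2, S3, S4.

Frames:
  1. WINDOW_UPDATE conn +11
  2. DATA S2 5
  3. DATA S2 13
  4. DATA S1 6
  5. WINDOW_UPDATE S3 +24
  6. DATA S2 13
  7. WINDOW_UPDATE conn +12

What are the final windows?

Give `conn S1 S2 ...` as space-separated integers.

Answer: 14 22 -3 52 28

Derivation:
Op 1: conn=39 S1=28 S2=28 S3=28 S4=28 blocked=[]
Op 2: conn=34 S1=28 S2=23 S3=28 S4=28 blocked=[]
Op 3: conn=21 S1=28 S2=10 S3=28 S4=28 blocked=[]
Op 4: conn=15 S1=22 S2=10 S3=28 S4=28 blocked=[]
Op 5: conn=15 S1=22 S2=10 S3=52 S4=28 blocked=[]
Op 6: conn=2 S1=22 S2=-3 S3=52 S4=28 blocked=[2]
Op 7: conn=14 S1=22 S2=-3 S3=52 S4=28 blocked=[2]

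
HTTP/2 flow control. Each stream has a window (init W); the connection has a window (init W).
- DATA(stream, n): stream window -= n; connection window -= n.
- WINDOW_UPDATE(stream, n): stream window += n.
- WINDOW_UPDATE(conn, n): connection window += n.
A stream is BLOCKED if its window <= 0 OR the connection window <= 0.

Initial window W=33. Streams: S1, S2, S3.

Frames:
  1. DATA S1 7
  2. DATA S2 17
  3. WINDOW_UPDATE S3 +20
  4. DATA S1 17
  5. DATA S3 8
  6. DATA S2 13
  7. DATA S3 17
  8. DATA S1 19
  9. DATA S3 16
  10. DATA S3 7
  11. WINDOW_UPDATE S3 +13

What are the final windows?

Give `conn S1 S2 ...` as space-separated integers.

Op 1: conn=26 S1=26 S2=33 S3=33 blocked=[]
Op 2: conn=9 S1=26 S2=16 S3=33 blocked=[]
Op 3: conn=9 S1=26 S2=16 S3=53 blocked=[]
Op 4: conn=-8 S1=9 S2=16 S3=53 blocked=[1, 2, 3]
Op 5: conn=-16 S1=9 S2=16 S3=45 blocked=[1, 2, 3]
Op 6: conn=-29 S1=9 S2=3 S3=45 blocked=[1, 2, 3]
Op 7: conn=-46 S1=9 S2=3 S3=28 blocked=[1, 2, 3]
Op 8: conn=-65 S1=-10 S2=3 S3=28 blocked=[1, 2, 3]
Op 9: conn=-81 S1=-10 S2=3 S3=12 blocked=[1, 2, 3]
Op 10: conn=-88 S1=-10 S2=3 S3=5 blocked=[1, 2, 3]
Op 11: conn=-88 S1=-10 S2=3 S3=18 blocked=[1, 2, 3]

Answer: -88 -10 3 18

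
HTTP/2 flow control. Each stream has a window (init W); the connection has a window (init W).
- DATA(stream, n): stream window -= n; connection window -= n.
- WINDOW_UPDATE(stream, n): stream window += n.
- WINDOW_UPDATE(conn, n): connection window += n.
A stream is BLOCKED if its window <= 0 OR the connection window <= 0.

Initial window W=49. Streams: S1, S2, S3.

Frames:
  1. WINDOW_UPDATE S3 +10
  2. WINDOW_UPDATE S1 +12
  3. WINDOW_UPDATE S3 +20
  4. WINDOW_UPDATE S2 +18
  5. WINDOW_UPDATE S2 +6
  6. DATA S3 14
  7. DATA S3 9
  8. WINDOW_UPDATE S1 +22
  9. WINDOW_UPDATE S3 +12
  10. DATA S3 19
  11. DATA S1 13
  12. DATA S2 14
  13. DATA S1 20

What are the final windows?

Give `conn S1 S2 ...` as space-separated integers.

Answer: -40 50 59 49

Derivation:
Op 1: conn=49 S1=49 S2=49 S3=59 blocked=[]
Op 2: conn=49 S1=61 S2=49 S3=59 blocked=[]
Op 3: conn=49 S1=61 S2=49 S3=79 blocked=[]
Op 4: conn=49 S1=61 S2=67 S3=79 blocked=[]
Op 5: conn=49 S1=61 S2=73 S3=79 blocked=[]
Op 6: conn=35 S1=61 S2=73 S3=65 blocked=[]
Op 7: conn=26 S1=61 S2=73 S3=56 blocked=[]
Op 8: conn=26 S1=83 S2=73 S3=56 blocked=[]
Op 9: conn=26 S1=83 S2=73 S3=68 blocked=[]
Op 10: conn=7 S1=83 S2=73 S3=49 blocked=[]
Op 11: conn=-6 S1=70 S2=73 S3=49 blocked=[1, 2, 3]
Op 12: conn=-20 S1=70 S2=59 S3=49 blocked=[1, 2, 3]
Op 13: conn=-40 S1=50 S2=59 S3=49 blocked=[1, 2, 3]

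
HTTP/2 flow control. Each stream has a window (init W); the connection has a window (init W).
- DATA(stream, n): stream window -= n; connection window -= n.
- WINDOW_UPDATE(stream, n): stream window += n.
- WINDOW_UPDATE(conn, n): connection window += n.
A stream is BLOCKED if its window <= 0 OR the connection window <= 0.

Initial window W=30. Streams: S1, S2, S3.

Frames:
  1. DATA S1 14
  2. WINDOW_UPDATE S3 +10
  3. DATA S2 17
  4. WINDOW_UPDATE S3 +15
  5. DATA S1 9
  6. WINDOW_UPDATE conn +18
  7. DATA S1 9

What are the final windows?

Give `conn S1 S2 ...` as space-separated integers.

Op 1: conn=16 S1=16 S2=30 S3=30 blocked=[]
Op 2: conn=16 S1=16 S2=30 S3=40 blocked=[]
Op 3: conn=-1 S1=16 S2=13 S3=40 blocked=[1, 2, 3]
Op 4: conn=-1 S1=16 S2=13 S3=55 blocked=[1, 2, 3]
Op 5: conn=-10 S1=7 S2=13 S3=55 blocked=[1, 2, 3]
Op 6: conn=8 S1=7 S2=13 S3=55 blocked=[]
Op 7: conn=-1 S1=-2 S2=13 S3=55 blocked=[1, 2, 3]

Answer: -1 -2 13 55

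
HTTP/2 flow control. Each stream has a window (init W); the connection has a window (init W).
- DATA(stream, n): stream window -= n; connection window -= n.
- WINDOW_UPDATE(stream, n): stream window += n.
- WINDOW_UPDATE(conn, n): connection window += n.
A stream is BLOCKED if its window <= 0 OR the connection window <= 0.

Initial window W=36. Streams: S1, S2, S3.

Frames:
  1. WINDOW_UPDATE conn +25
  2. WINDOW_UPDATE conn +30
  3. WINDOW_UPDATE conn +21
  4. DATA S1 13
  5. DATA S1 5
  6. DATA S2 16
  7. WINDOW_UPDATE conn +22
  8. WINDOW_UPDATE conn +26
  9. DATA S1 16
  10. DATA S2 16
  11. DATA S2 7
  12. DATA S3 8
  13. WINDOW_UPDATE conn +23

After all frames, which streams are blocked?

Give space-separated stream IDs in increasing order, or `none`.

Answer: S2

Derivation:
Op 1: conn=61 S1=36 S2=36 S3=36 blocked=[]
Op 2: conn=91 S1=36 S2=36 S3=36 blocked=[]
Op 3: conn=112 S1=36 S2=36 S3=36 blocked=[]
Op 4: conn=99 S1=23 S2=36 S3=36 blocked=[]
Op 5: conn=94 S1=18 S2=36 S3=36 blocked=[]
Op 6: conn=78 S1=18 S2=20 S3=36 blocked=[]
Op 7: conn=100 S1=18 S2=20 S3=36 blocked=[]
Op 8: conn=126 S1=18 S2=20 S3=36 blocked=[]
Op 9: conn=110 S1=2 S2=20 S3=36 blocked=[]
Op 10: conn=94 S1=2 S2=4 S3=36 blocked=[]
Op 11: conn=87 S1=2 S2=-3 S3=36 blocked=[2]
Op 12: conn=79 S1=2 S2=-3 S3=28 blocked=[2]
Op 13: conn=102 S1=2 S2=-3 S3=28 blocked=[2]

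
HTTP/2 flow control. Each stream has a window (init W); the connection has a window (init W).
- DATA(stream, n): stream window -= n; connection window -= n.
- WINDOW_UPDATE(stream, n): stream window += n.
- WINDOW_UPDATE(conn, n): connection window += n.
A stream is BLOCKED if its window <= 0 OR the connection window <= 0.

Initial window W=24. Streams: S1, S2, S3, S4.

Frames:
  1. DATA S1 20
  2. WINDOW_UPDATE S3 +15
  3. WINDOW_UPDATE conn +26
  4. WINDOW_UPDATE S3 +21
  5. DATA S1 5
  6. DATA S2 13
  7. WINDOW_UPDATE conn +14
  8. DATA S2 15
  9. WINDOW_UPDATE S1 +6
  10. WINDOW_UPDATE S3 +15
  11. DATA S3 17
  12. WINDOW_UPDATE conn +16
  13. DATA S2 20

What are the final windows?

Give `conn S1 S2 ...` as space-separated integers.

Op 1: conn=4 S1=4 S2=24 S3=24 S4=24 blocked=[]
Op 2: conn=4 S1=4 S2=24 S3=39 S4=24 blocked=[]
Op 3: conn=30 S1=4 S2=24 S3=39 S4=24 blocked=[]
Op 4: conn=30 S1=4 S2=24 S3=60 S4=24 blocked=[]
Op 5: conn=25 S1=-1 S2=24 S3=60 S4=24 blocked=[1]
Op 6: conn=12 S1=-1 S2=11 S3=60 S4=24 blocked=[1]
Op 7: conn=26 S1=-1 S2=11 S3=60 S4=24 blocked=[1]
Op 8: conn=11 S1=-1 S2=-4 S3=60 S4=24 blocked=[1, 2]
Op 9: conn=11 S1=5 S2=-4 S3=60 S4=24 blocked=[2]
Op 10: conn=11 S1=5 S2=-4 S3=75 S4=24 blocked=[2]
Op 11: conn=-6 S1=5 S2=-4 S3=58 S4=24 blocked=[1, 2, 3, 4]
Op 12: conn=10 S1=5 S2=-4 S3=58 S4=24 blocked=[2]
Op 13: conn=-10 S1=5 S2=-24 S3=58 S4=24 blocked=[1, 2, 3, 4]

Answer: -10 5 -24 58 24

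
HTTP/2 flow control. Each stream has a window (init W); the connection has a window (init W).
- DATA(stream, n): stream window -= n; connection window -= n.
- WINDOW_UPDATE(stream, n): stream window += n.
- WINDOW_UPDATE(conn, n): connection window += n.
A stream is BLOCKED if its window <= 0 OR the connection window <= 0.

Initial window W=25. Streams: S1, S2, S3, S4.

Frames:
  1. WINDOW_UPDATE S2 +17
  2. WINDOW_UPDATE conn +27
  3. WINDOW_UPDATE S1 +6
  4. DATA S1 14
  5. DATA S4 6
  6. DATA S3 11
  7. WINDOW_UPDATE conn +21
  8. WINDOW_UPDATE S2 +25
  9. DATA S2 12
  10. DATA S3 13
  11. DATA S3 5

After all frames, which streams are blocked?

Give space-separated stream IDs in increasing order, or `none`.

Op 1: conn=25 S1=25 S2=42 S3=25 S4=25 blocked=[]
Op 2: conn=52 S1=25 S2=42 S3=25 S4=25 blocked=[]
Op 3: conn=52 S1=31 S2=42 S3=25 S4=25 blocked=[]
Op 4: conn=38 S1=17 S2=42 S3=25 S4=25 blocked=[]
Op 5: conn=32 S1=17 S2=42 S3=25 S4=19 blocked=[]
Op 6: conn=21 S1=17 S2=42 S3=14 S4=19 blocked=[]
Op 7: conn=42 S1=17 S2=42 S3=14 S4=19 blocked=[]
Op 8: conn=42 S1=17 S2=67 S3=14 S4=19 blocked=[]
Op 9: conn=30 S1=17 S2=55 S3=14 S4=19 blocked=[]
Op 10: conn=17 S1=17 S2=55 S3=1 S4=19 blocked=[]
Op 11: conn=12 S1=17 S2=55 S3=-4 S4=19 blocked=[3]

Answer: S3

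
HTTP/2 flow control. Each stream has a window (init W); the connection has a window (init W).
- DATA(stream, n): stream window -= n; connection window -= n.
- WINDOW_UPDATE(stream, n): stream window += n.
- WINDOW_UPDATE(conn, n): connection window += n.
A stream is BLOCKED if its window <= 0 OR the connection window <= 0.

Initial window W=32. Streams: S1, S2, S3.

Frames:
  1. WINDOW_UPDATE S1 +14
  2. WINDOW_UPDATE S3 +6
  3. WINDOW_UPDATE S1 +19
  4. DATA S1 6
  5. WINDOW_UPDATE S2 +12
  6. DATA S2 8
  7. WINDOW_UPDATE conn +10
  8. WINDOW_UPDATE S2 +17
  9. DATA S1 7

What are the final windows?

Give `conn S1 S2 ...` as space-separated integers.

Op 1: conn=32 S1=46 S2=32 S3=32 blocked=[]
Op 2: conn=32 S1=46 S2=32 S3=38 blocked=[]
Op 3: conn=32 S1=65 S2=32 S3=38 blocked=[]
Op 4: conn=26 S1=59 S2=32 S3=38 blocked=[]
Op 5: conn=26 S1=59 S2=44 S3=38 blocked=[]
Op 6: conn=18 S1=59 S2=36 S3=38 blocked=[]
Op 7: conn=28 S1=59 S2=36 S3=38 blocked=[]
Op 8: conn=28 S1=59 S2=53 S3=38 blocked=[]
Op 9: conn=21 S1=52 S2=53 S3=38 blocked=[]

Answer: 21 52 53 38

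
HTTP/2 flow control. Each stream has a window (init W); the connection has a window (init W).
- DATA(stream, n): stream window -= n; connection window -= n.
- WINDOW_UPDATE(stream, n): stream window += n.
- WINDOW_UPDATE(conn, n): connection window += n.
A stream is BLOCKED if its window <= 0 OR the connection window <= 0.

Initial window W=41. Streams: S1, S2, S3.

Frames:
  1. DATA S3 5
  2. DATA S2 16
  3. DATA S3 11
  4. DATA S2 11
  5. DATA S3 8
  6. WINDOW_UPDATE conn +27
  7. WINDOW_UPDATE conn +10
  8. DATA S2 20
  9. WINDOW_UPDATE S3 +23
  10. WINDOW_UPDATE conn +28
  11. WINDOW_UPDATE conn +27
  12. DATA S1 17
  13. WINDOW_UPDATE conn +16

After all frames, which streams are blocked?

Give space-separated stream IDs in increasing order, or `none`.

Op 1: conn=36 S1=41 S2=41 S3=36 blocked=[]
Op 2: conn=20 S1=41 S2=25 S3=36 blocked=[]
Op 3: conn=9 S1=41 S2=25 S3=25 blocked=[]
Op 4: conn=-2 S1=41 S2=14 S3=25 blocked=[1, 2, 3]
Op 5: conn=-10 S1=41 S2=14 S3=17 blocked=[1, 2, 3]
Op 6: conn=17 S1=41 S2=14 S3=17 blocked=[]
Op 7: conn=27 S1=41 S2=14 S3=17 blocked=[]
Op 8: conn=7 S1=41 S2=-6 S3=17 blocked=[2]
Op 9: conn=7 S1=41 S2=-6 S3=40 blocked=[2]
Op 10: conn=35 S1=41 S2=-6 S3=40 blocked=[2]
Op 11: conn=62 S1=41 S2=-6 S3=40 blocked=[2]
Op 12: conn=45 S1=24 S2=-6 S3=40 blocked=[2]
Op 13: conn=61 S1=24 S2=-6 S3=40 blocked=[2]

Answer: S2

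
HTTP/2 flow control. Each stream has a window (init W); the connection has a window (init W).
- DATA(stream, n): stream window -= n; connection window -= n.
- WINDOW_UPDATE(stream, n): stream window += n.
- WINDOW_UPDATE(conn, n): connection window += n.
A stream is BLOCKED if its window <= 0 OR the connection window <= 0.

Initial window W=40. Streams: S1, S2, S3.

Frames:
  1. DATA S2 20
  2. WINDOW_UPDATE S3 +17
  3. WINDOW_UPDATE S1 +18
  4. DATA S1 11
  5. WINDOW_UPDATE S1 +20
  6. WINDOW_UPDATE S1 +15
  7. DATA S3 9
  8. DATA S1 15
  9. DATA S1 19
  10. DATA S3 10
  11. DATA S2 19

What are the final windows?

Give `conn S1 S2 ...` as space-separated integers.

Op 1: conn=20 S1=40 S2=20 S3=40 blocked=[]
Op 2: conn=20 S1=40 S2=20 S3=57 blocked=[]
Op 3: conn=20 S1=58 S2=20 S3=57 blocked=[]
Op 4: conn=9 S1=47 S2=20 S3=57 blocked=[]
Op 5: conn=9 S1=67 S2=20 S3=57 blocked=[]
Op 6: conn=9 S1=82 S2=20 S3=57 blocked=[]
Op 7: conn=0 S1=82 S2=20 S3=48 blocked=[1, 2, 3]
Op 8: conn=-15 S1=67 S2=20 S3=48 blocked=[1, 2, 3]
Op 9: conn=-34 S1=48 S2=20 S3=48 blocked=[1, 2, 3]
Op 10: conn=-44 S1=48 S2=20 S3=38 blocked=[1, 2, 3]
Op 11: conn=-63 S1=48 S2=1 S3=38 blocked=[1, 2, 3]

Answer: -63 48 1 38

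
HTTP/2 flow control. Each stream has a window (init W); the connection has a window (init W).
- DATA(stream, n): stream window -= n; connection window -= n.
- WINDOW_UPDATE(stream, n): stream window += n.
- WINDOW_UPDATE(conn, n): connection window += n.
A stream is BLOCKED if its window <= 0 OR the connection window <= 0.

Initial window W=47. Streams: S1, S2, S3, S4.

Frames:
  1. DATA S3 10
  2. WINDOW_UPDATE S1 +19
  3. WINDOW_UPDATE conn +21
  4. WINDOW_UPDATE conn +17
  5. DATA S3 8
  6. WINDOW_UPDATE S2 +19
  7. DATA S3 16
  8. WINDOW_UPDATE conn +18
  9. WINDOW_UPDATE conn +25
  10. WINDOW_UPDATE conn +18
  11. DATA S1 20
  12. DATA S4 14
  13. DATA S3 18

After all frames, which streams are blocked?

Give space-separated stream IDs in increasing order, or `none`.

Answer: S3

Derivation:
Op 1: conn=37 S1=47 S2=47 S3=37 S4=47 blocked=[]
Op 2: conn=37 S1=66 S2=47 S3=37 S4=47 blocked=[]
Op 3: conn=58 S1=66 S2=47 S3=37 S4=47 blocked=[]
Op 4: conn=75 S1=66 S2=47 S3=37 S4=47 blocked=[]
Op 5: conn=67 S1=66 S2=47 S3=29 S4=47 blocked=[]
Op 6: conn=67 S1=66 S2=66 S3=29 S4=47 blocked=[]
Op 7: conn=51 S1=66 S2=66 S3=13 S4=47 blocked=[]
Op 8: conn=69 S1=66 S2=66 S3=13 S4=47 blocked=[]
Op 9: conn=94 S1=66 S2=66 S3=13 S4=47 blocked=[]
Op 10: conn=112 S1=66 S2=66 S3=13 S4=47 blocked=[]
Op 11: conn=92 S1=46 S2=66 S3=13 S4=47 blocked=[]
Op 12: conn=78 S1=46 S2=66 S3=13 S4=33 blocked=[]
Op 13: conn=60 S1=46 S2=66 S3=-5 S4=33 blocked=[3]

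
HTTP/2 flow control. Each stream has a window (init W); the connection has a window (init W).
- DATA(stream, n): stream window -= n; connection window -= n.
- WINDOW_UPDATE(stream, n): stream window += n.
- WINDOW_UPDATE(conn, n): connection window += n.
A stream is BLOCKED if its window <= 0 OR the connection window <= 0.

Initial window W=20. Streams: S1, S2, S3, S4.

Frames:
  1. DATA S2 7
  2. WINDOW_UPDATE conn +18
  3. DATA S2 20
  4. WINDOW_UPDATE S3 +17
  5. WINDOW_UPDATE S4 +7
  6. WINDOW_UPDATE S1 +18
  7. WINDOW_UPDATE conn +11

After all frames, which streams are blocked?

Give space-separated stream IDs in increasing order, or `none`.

Op 1: conn=13 S1=20 S2=13 S3=20 S4=20 blocked=[]
Op 2: conn=31 S1=20 S2=13 S3=20 S4=20 blocked=[]
Op 3: conn=11 S1=20 S2=-7 S3=20 S4=20 blocked=[2]
Op 4: conn=11 S1=20 S2=-7 S3=37 S4=20 blocked=[2]
Op 5: conn=11 S1=20 S2=-7 S3=37 S4=27 blocked=[2]
Op 6: conn=11 S1=38 S2=-7 S3=37 S4=27 blocked=[2]
Op 7: conn=22 S1=38 S2=-7 S3=37 S4=27 blocked=[2]

Answer: S2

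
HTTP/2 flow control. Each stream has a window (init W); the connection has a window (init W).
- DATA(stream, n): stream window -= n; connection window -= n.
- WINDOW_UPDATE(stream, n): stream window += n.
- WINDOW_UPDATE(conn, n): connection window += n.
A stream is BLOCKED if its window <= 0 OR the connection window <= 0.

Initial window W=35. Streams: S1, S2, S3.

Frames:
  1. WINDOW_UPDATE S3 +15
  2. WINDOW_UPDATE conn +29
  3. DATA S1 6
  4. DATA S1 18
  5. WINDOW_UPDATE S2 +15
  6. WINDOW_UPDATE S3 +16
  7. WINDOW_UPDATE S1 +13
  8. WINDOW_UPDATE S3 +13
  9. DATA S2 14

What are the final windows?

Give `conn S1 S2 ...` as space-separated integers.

Op 1: conn=35 S1=35 S2=35 S3=50 blocked=[]
Op 2: conn=64 S1=35 S2=35 S3=50 blocked=[]
Op 3: conn=58 S1=29 S2=35 S3=50 blocked=[]
Op 4: conn=40 S1=11 S2=35 S3=50 blocked=[]
Op 5: conn=40 S1=11 S2=50 S3=50 blocked=[]
Op 6: conn=40 S1=11 S2=50 S3=66 blocked=[]
Op 7: conn=40 S1=24 S2=50 S3=66 blocked=[]
Op 8: conn=40 S1=24 S2=50 S3=79 blocked=[]
Op 9: conn=26 S1=24 S2=36 S3=79 blocked=[]

Answer: 26 24 36 79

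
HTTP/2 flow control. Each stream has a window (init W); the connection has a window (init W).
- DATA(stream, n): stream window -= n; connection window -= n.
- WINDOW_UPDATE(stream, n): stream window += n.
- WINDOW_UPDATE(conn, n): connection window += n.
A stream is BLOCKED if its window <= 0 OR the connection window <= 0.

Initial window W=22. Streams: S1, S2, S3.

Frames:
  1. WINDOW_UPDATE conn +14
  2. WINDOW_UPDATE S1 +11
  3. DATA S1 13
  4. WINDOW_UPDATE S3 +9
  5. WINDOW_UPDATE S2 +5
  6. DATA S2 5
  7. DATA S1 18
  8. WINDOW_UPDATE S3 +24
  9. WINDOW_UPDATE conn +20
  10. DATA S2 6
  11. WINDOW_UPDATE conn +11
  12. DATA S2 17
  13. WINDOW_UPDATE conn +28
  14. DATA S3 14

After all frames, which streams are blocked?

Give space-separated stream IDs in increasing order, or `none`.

Op 1: conn=36 S1=22 S2=22 S3=22 blocked=[]
Op 2: conn=36 S1=33 S2=22 S3=22 blocked=[]
Op 3: conn=23 S1=20 S2=22 S3=22 blocked=[]
Op 4: conn=23 S1=20 S2=22 S3=31 blocked=[]
Op 5: conn=23 S1=20 S2=27 S3=31 blocked=[]
Op 6: conn=18 S1=20 S2=22 S3=31 blocked=[]
Op 7: conn=0 S1=2 S2=22 S3=31 blocked=[1, 2, 3]
Op 8: conn=0 S1=2 S2=22 S3=55 blocked=[1, 2, 3]
Op 9: conn=20 S1=2 S2=22 S3=55 blocked=[]
Op 10: conn=14 S1=2 S2=16 S3=55 blocked=[]
Op 11: conn=25 S1=2 S2=16 S3=55 blocked=[]
Op 12: conn=8 S1=2 S2=-1 S3=55 blocked=[2]
Op 13: conn=36 S1=2 S2=-1 S3=55 blocked=[2]
Op 14: conn=22 S1=2 S2=-1 S3=41 blocked=[2]

Answer: S2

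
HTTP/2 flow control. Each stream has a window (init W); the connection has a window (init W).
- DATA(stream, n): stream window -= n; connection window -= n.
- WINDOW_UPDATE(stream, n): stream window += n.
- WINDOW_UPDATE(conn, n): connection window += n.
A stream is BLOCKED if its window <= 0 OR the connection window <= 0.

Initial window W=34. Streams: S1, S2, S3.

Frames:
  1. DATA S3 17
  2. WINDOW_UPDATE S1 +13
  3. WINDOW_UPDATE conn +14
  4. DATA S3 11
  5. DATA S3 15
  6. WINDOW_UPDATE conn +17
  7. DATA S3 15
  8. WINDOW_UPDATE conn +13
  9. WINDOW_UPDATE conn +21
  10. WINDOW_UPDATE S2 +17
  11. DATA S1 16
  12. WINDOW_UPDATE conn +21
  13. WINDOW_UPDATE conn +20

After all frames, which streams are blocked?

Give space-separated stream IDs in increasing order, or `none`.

Answer: S3

Derivation:
Op 1: conn=17 S1=34 S2=34 S3=17 blocked=[]
Op 2: conn=17 S1=47 S2=34 S3=17 blocked=[]
Op 3: conn=31 S1=47 S2=34 S3=17 blocked=[]
Op 4: conn=20 S1=47 S2=34 S3=6 blocked=[]
Op 5: conn=5 S1=47 S2=34 S3=-9 blocked=[3]
Op 6: conn=22 S1=47 S2=34 S3=-9 blocked=[3]
Op 7: conn=7 S1=47 S2=34 S3=-24 blocked=[3]
Op 8: conn=20 S1=47 S2=34 S3=-24 blocked=[3]
Op 9: conn=41 S1=47 S2=34 S3=-24 blocked=[3]
Op 10: conn=41 S1=47 S2=51 S3=-24 blocked=[3]
Op 11: conn=25 S1=31 S2=51 S3=-24 blocked=[3]
Op 12: conn=46 S1=31 S2=51 S3=-24 blocked=[3]
Op 13: conn=66 S1=31 S2=51 S3=-24 blocked=[3]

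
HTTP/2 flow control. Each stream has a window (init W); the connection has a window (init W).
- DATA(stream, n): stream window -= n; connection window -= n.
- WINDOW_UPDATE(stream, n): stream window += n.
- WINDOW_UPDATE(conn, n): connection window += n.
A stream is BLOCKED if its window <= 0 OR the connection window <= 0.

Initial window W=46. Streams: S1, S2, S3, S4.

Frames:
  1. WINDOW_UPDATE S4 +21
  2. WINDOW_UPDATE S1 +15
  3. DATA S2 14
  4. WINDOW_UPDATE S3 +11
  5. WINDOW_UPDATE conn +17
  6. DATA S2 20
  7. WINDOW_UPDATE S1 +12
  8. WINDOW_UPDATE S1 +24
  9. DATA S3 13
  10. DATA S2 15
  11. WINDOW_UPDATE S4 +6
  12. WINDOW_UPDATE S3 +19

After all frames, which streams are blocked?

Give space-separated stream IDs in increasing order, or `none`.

Op 1: conn=46 S1=46 S2=46 S3=46 S4=67 blocked=[]
Op 2: conn=46 S1=61 S2=46 S3=46 S4=67 blocked=[]
Op 3: conn=32 S1=61 S2=32 S3=46 S4=67 blocked=[]
Op 4: conn=32 S1=61 S2=32 S3=57 S4=67 blocked=[]
Op 5: conn=49 S1=61 S2=32 S3=57 S4=67 blocked=[]
Op 6: conn=29 S1=61 S2=12 S3=57 S4=67 blocked=[]
Op 7: conn=29 S1=73 S2=12 S3=57 S4=67 blocked=[]
Op 8: conn=29 S1=97 S2=12 S3=57 S4=67 blocked=[]
Op 9: conn=16 S1=97 S2=12 S3=44 S4=67 blocked=[]
Op 10: conn=1 S1=97 S2=-3 S3=44 S4=67 blocked=[2]
Op 11: conn=1 S1=97 S2=-3 S3=44 S4=73 blocked=[2]
Op 12: conn=1 S1=97 S2=-3 S3=63 S4=73 blocked=[2]

Answer: S2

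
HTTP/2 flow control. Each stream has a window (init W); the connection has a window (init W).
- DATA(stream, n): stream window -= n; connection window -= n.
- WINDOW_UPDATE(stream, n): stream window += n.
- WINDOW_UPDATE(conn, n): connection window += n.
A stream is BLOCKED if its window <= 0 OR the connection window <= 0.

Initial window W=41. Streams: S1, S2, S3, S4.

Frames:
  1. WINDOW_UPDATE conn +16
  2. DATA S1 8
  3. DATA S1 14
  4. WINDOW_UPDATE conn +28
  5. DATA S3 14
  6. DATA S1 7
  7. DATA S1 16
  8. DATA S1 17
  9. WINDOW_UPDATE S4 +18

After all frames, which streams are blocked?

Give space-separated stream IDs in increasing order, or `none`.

Op 1: conn=57 S1=41 S2=41 S3=41 S4=41 blocked=[]
Op 2: conn=49 S1=33 S2=41 S3=41 S4=41 blocked=[]
Op 3: conn=35 S1=19 S2=41 S3=41 S4=41 blocked=[]
Op 4: conn=63 S1=19 S2=41 S3=41 S4=41 blocked=[]
Op 5: conn=49 S1=19 S2=41 S3=27 S4=41 blocked=[]
Op 6: conn=42 S1=12 S2=41 S3=27 S4=41 blocked=[]
Op 7: conn=26 S1=-4 S2=41 S3=27 S4=41 blocked=[1]
Op 8: conn=9 S1=-21 S2=41 S3=27 S4=41 blocked=[1]
Op 9: conn=9 S1=-21 S2=41 S3=27 S4=59 blocked=[1]

Answer: S1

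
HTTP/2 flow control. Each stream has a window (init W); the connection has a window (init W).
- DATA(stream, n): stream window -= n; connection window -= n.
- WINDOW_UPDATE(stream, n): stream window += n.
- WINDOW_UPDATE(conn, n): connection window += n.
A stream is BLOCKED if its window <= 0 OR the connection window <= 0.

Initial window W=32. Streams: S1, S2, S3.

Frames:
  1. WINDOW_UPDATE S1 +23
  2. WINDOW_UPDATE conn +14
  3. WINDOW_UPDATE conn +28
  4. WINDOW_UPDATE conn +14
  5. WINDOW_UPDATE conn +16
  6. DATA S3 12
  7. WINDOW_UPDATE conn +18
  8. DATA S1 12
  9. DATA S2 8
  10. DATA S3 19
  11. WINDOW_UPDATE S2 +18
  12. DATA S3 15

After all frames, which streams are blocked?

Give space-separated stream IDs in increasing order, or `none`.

Op 1: conn=32 S1=55 S2=32 S3=32 blocked=[]
Op 2: conn=46 S1=55 S2=32 S3=32 blocked=[]
Op 3: conn=74 S1=55 S2=32 S3=32 blocked=[]
Op 4: conn=88 S1=55 S2=32 S3=32 blocked=[]
Op 5: conn=104 S1=55 S2=32 S3=32 blocked=[]
Op 6: conn=92 S1=55 S2=32 S3=20 blocked=[]
Op 7: conn=110 S1=55 S2=32 S3=20 blocked=[]
Op 8: conn=98 S1=43 S2=32 S3=20 blocked=[]
Op 9: conn=90 S1=43 S2=24 S3=20 blocked=[]
Op 10: conn=71 S1=43 S2=24 S3=1 blocked=[]
Op 11: conn=71 S1=43 S2=42 S3=1 blocked=[]
Op 12: conn=56 S1=43 S2=42 S3=-14 blocked=[3]

Answer: S3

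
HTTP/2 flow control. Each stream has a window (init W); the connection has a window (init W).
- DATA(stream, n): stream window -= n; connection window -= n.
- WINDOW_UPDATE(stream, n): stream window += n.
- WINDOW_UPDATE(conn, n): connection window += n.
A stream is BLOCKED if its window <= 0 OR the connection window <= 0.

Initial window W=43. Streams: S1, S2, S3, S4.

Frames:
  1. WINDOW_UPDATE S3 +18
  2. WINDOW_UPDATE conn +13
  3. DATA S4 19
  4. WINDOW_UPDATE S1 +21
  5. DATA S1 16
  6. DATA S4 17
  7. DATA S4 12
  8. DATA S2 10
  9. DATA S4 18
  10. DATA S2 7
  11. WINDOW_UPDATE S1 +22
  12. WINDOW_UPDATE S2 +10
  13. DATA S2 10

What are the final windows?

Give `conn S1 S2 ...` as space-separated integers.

Answer: -53 70 26 61 -23

Derivation:
Op 1: conn=43 S1=43 S2=43 S3=61 S4=43 blocked=[]
Op 2: conn=56 S1=43 S2=43 S3=61 S4=43 blocked=[]
Op 3: conn=37 S1=43 S2=43 S3=61 S4=24 blocked=[]
Op 4: conn=37 S1=64 S2=43 S3=61 S4=24 blocked=[]
Op 5: conn=21 S1=48 S2=43 S3=61 S4=24 blocked=[]
Op 6: conn=4 S1=48 S2=43 S3=61 S4=7 blocked=[]
Op 7: conn=-8 S1=48 S2=43 S3=61 S4=-5 blocked=[1, 2, 3, 4]
Op 8: conn=-18 S1=48 S2=33 S3=61 S4=-5 blocked=[1, 2, 3, 4]
Op 9: conn=-36 S1=48 S2=33 S3=61 S4=-23 blocked=[1, 2, 3, 4]
Op 10: conn=-43 S1=48 S2=26 S3=61 S4=-23 blocked=[1, 2, 3, 4]
Op 11: conn=-43 S1=70 S2=26 S3=61 S4=-23 blocked=[1, 2, 3, 4]
Op 12: conn=-43 S1=70 S2=36 S3=61 S4=-23 blocked=[1, 2, 3, 4]
Op 13: conn=-53 S1=70 S2=26 S3=61 S4=-23 blocked=[1, 2, 3, 4]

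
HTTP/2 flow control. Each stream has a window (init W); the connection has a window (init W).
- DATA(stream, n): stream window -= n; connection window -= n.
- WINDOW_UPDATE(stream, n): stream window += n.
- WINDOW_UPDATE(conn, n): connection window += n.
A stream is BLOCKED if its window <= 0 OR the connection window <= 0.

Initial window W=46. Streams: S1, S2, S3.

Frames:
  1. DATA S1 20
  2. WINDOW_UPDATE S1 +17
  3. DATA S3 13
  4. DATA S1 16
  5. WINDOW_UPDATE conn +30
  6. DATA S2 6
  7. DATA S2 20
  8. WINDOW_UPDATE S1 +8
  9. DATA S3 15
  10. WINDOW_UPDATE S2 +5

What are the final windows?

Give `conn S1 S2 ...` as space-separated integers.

Answer: -14 35 25 18

Derivation:
Op 1: conn=26 S1=26 S2=46 S3=46 blocked=[]
Op 2: conn=26 S1=43 S2=46 S3=46 blocked=[]
Op 3: conn=13 S1=43 S2=46 S3=33 blocked=[]
Op 4: conn=-3 S1=27 S2=46 S3=33 blocked=[1, 2, 3]
Op 5: conn=27 S1=27 S2=46 S3=33 blocked=[]
Op 6: conn=21 S1=27 S2=40 S3=33 blocked=[]
Op 7: conn=1 S1=27 S2=20 S3=33 blocked=[]
Op 8: conn=1 S1=35 S2=20 S3=33 blocked=[]
Op 9: conn=-14 S1=35 S2=20 S3=18 blocked=[1, 2, 3]
Op 10: conn=-14 S1=35 S2=25 S3=18 blocked=[1, 2, 3]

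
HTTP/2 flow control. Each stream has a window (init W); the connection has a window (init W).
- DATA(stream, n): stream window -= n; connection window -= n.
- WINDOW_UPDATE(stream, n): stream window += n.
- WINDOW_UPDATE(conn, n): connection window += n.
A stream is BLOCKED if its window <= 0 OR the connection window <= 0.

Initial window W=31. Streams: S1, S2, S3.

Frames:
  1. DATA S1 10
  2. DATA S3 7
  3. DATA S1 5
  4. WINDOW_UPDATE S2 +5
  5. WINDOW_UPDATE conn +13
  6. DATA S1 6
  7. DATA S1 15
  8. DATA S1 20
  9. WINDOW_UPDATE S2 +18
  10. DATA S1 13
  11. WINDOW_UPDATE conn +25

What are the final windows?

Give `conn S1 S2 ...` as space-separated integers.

Op 1: conn=21 S1=21 S2=31 S3=31 blocked=[]
Op 2: conn=14 S1=21 S2=31 S3=24 blocked=[]
Op 3: conn=9 S1=16 S2=31 S3=24 blocked=[]
Op 4: conn=9 S1=16 S2=36 S3=24 blocked=[]
Op 5: conn=22 S1=16 S2=36 S3=24 blocked=[]
Op 6: conn=16 S1=10 S2=36 S3=24 blocked=[]
Op 7: conn=1 S1=-5 S2=36 S3=24 blocked=[1]
Op 8: conn=-19 S1=-25 S2=36 S3=24 blocked=[1, 2, 3]
Op 9: conn=-19 S1=-25 S2=54 S3=24 blocked=[1, 2, 3]
Op 10: conn=-32 S1=-38 S2=54 S3=24 blocked=[1, 2, 3]
Op 11: conn=-7 S1=-38 S2=54 S3=24 blocked=[1, 2, 3]

Answer: -7 -38 54 24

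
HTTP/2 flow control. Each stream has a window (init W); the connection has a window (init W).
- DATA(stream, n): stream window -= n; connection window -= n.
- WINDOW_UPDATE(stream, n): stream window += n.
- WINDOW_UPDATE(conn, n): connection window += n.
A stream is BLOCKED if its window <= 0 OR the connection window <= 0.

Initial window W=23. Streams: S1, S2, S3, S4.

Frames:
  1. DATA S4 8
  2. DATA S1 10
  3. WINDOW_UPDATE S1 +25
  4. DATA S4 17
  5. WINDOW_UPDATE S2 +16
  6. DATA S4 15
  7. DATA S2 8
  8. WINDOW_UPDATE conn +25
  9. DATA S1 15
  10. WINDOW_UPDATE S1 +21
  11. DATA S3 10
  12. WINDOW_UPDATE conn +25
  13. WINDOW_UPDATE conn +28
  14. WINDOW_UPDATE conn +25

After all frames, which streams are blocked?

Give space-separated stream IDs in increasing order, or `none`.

Op 1: conn=15 S1=23 S2=23 S3=23 S4=15 blocked=[]
Op 2: conn=5 S1=13 S2=23 S3=23 S4=15 blocked=[]
Op 3: conn=5 S1=38 S2=23 S3=23 S4=15 blocked=[]
Op 4: conn=-12 S1=38 S2=23 S3=23 S4=-2 blocked=[1, 2, 3, 4]
Op 5: conn=-12 S1=38 S2=39 S3=23 S4=-2 blocked=[1, 2, 3, 4]
Op 6: conn=-27 S1=38 S2=39 S3=23 S4=-17 blocked=[1, 2, 3, 4]
Op 7: conn=-35 S1=38 S2=31 S3=23 S4=-17 blocked=[1, 2, 3, 4]
Op 8: conn=-10 S1=38 S2=31 S3=23 S4=-17 blocked=[1, 2, 3, 4]
Op 9: conn=-25 S1=23 S2=31 S3=23 S4=-17 blocked=[1, 2, 3, 4]
Op 10: conn=-25 S1=44 S2=31 S3=23 S4=-17 blocked=[1, 2, 3, 4]
Op 11: conn=-35 S1=44 S2=31 S3=13 S4=-17 blocked=[1, 2, 3, 4]
Op 12: conn=-10 S1=44 S2=31 S3=13 S4=-17 blocked=[1, 2, 3, 4]
Op 13: conn=18 S1=44 S2=31 S3=13 S4=-17 blocked=[4]
Op 14: conn=43 S1=44 S2=31 S3=13 S4=-17 blocked=[4]

Answer: S4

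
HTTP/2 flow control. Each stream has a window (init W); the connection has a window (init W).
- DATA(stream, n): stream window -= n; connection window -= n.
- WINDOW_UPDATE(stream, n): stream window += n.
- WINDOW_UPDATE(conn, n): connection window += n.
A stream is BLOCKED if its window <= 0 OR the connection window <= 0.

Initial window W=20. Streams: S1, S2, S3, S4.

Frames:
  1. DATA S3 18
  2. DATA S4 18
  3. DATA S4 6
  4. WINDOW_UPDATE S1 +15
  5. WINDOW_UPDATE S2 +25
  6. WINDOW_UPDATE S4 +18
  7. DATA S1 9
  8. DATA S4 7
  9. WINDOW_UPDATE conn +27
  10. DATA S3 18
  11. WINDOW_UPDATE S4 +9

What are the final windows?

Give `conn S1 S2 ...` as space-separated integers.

Op 1: conn=2 S1=20 S2=20 S3=2 S4=20 blocked=[]
Op 2: conn=-16 S1=20 S2=20 S3=2 S4=2 blocked=[1, 2, 3, 4]
Op 3: conn=-22 S1=20 S2=20 S3=2 S4=-4 blocked=[1, 2, 3, 4]
Op 4: conn=-22 S1=35 S2=20 S3=2 S4=-4 blocked=[1, 2, 3, 4]
Op 5: conn=-22 S1=35 S2=45 S3=2 S4=-4 blocked=[1, 2, 3, 4]
Op 6: conn=-22 S1=35 S2=45 S3=2 S4=14 blocked=[1, 2, 3, 4]
Op 7: conn=-31 S1=26 S2=45 S3=2 S4=14 blocked=[1, 2, 3, 4]
Op 8: conn=-38 S1=26 S2=45 S3=2 S4=7 blocked=[1, 2, 3, 4]
Op 9: conn=-11 S1=26 S2=45 S3=2 S4=7 blocked=[1, 2, 3, 4]
Op 10: conn=-29 S1=26 S2=45 S3=-16 S4=7 blocked=[1, 2, 3, 4]
Op 11: conn=-29 S1=26 S2=45 S3=-16 S4=16 blocked=[1, 2, 3, 4]

Answer: -29 26 45 -16 16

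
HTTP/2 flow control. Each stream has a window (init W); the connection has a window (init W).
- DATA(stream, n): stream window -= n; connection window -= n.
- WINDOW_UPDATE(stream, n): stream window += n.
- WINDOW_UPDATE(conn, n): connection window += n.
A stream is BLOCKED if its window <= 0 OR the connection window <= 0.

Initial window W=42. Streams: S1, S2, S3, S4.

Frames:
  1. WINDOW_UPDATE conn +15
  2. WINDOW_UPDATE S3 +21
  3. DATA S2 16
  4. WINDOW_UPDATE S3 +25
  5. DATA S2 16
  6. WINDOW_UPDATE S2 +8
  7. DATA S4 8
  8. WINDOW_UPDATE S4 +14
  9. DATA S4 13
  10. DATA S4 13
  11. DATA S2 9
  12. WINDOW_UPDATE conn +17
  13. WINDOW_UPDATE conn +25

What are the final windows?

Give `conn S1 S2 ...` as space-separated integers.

Answer: 24 42 9 88 22

Derivation:
Op 1: conn=57 S1=42 S2=42 S3=42 S4=42 blocked=[]
Op 2: conn=57 S1=42 S2=42 S3=63 S4=42 blocked=[]
Op 3: conn=41 S1=42 S2=26 S3=63 S4=42 blocked=[]
Op 4: conn=41 S1=42 S2=26 S3=88 S4=42 blocked=[]
Op 5: conn=25 S1=42 S2=10 S3=88 S4=42 blocked=[]
Op 6: conn=25 S1=42 S2=18 S3=88 S4=42 blocked=[]
Op 7: conn=17 S1=42 S2=18 S3=88 S4=34 blocked=[]
Op 8: conn=17 S1=42 S2=18 S3=88 S4=48 blocked=[]
Op 9: conn=4 S1=42 S2=18 S3=88 S4=35 blocked=[]
Op 10: conn=-9 S1=42 S2=18 S3=88 S4=22 blocked=[1, 2, 3, 4]
Op 11: conn=-18 S1=42 S2=9 S3=88 S4=22 blocked=[1, 2, 3, 4]
Op 12: conn=-1 S1=42 S2=9 S3=88 S4=22 blocked=[1, 2, 3, 4]
Op 13: conn=24 S1=42 S2=9 S3=88 S4=22 blocked=[]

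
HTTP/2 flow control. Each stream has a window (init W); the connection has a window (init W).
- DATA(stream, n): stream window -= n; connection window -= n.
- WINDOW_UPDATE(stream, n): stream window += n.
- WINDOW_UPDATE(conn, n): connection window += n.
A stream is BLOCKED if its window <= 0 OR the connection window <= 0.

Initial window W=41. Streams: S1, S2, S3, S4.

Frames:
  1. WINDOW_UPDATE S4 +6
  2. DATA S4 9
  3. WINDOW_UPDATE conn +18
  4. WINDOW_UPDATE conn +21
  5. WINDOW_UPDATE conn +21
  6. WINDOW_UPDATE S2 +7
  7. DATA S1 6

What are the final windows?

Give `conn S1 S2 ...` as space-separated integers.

Op 1: conn=41 S1=41 S2=41 S3=41 S4=47 blocked=[]
Op 2: conn=32 S1=41 S2=41 S3=41 S4=38 blocked=[]
Op 3: conn=50 S1=41 S2=41 S3=41 S4=38 blocked=[]
Op 4: conn=71 S1=41 S2=41 S3=41 S4=38 blocked=[]
Op 5: conn=92 S1=41 S2=41 S3=41 S4=38 blocked=[]
Op 6: conn=92 S1=41 S2=48 S3=41 S4=38 blocked=[]
Op 7: conn=86 S1=35 S2=48 S3=41 S4=38 blocked=[]

Answer: 86 35 48 41 38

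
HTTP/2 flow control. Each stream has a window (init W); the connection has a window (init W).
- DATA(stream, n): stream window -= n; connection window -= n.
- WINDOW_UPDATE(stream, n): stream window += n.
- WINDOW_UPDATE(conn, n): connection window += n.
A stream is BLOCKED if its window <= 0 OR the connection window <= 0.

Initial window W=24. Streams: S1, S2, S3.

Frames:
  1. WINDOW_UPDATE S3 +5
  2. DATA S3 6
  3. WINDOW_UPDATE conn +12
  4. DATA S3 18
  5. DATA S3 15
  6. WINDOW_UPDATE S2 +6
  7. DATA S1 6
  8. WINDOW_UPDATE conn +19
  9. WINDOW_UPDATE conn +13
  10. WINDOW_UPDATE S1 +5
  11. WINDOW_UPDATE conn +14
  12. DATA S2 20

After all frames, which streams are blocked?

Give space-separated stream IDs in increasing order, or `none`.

Op 1: conn=24 S1=24 S2=24 S3=29 blocked=[]
Op 2: conn=18 S1=24 S2=24 S3=23 blocked=[]
Op 3: conn=30 S1=24 S2=24 S3=23 blocked=[]
Op 4: conn=12 S1=24 S2=24 S3=5 blocked=[]
Op 5: conn=-3 S1=24 S2=24 S3=-10 blocked=[1, 2, 3]
Op 6: conn=-3 S1=24 S2=30 S3=-10 blocked=[1, 2, 3]
Op 7: conn=-9 S1=18 S2=30 S3=-10 blocked=[1, 2, 3]
Op 8: conn=10 S1=18 S2=30 S3=-10 blocked=[3]
Op 9: conn=23 S1=18 S2=30 S3=-10 blocked=[3]
Op 10: conn=23 S1=23 S2=30 S3=-10 blocked=[3]
Op 11: conn=37 S1=23 S2=30 S3=-10 blocked=[3]
Op 12: conn=17 S1=23 S2=10 S3=-10 blocked=[3]

Answer: S3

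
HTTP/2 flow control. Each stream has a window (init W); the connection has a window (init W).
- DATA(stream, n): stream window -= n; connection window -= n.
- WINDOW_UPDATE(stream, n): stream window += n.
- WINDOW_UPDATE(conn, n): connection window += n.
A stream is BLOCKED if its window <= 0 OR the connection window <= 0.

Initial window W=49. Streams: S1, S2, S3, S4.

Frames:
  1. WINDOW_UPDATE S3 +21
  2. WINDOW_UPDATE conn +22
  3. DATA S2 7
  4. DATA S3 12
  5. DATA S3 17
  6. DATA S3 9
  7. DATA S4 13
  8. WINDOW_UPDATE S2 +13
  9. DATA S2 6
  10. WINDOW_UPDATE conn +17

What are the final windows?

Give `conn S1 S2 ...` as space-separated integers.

Answer: 24 49 49 32 36

Derivation:
Op 1: conn=49 S1=49 S2=49 S3=70 S4=49 blocked=[]
Op 2: conn=71 S1=49 S2=49 S3=70 S4=49 blocked=[]
Op 3: conn=64 S1=49 S2=42 S3=70 S4=49 blocked=[]
Op 4: conn=52 S1=49 S2=42 S3=58 S4=49 blocked=[]
Op 5: conn=35 S1=49 S2=42 S3=41 S4=49 blocked=[]
Op 6: conn=26 S1=49 S2=42 S3=32 S4=49 blocked=[]
Op 7: conn=13 S1=49 S2=42 S3=32 S4=36 blocked=[]
Op 8: conn=13 S1=49 S2=55 S3=32 S4=36 blocked=[]
Op 9: conn=7 S1=49 S2=49 S3=32 S4=36 blocked=[]
Op 10: conn=24 S1=49 S2=49 S3=32 S4=36 blocked=[]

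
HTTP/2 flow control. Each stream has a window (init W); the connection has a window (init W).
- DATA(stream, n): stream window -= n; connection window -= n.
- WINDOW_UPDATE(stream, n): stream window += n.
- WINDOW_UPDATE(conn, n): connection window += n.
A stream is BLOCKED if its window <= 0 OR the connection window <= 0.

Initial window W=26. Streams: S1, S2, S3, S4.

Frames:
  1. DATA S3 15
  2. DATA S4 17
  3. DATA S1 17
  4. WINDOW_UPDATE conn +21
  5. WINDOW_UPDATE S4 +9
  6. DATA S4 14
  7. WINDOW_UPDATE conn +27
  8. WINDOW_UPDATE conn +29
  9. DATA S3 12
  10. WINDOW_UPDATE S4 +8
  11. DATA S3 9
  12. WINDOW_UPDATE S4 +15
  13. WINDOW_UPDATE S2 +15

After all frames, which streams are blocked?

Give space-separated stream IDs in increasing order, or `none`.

Answer: S3

Derivation:
Op 1: conn=11 S1=26 S2=26 S3=11 S4=26 blocked=[]
Op 2: conn=-6 S1=26 S2=26 S3=11 S4=9 blocked=[1, 2, 3, 4]
Op 3: conn=-23 S1=9 S2=26 S3=11 S4=9 blocked=[1, 2, 3, 4]
Op 4: conn=-2 S1=9 S2=26 S3=11 S4=9 blocked=[1, 2, 3, 4]
Op 5: conn=-2 S1=9 S2=26 S3=11 S4=18 blocked=[1, 2, 3, 4]
Op 6: conn=-16 S1=9 S2=26 S3=11 S4=4 blocked=[1, 2, 3, 4]
Op 7: conn=11 S1=9 S2=26 S3=11 S4=4 blocked=[]
Op 8: conn=40 S1=9 S2=26 S3=11 S4=4 blocked=[]
Op 9: conn=28 S1=9 S2=26 S3=-1 S4=4 blocked=[3]
Op 10: conn=28 S1=9 S2=26 S3=-1 S4=12 blocked=[3]
Op 11: conn=19 S1=9 S2=26 S3=-10 S4=12 blocked=[3]
Op 12: conn=19 S1=9 S2=26 S3=-10 S4=27 blocked=[3]
Op 13: conn=19 S1=9 S2=41 S3=-10 S4=27 blocked=[3]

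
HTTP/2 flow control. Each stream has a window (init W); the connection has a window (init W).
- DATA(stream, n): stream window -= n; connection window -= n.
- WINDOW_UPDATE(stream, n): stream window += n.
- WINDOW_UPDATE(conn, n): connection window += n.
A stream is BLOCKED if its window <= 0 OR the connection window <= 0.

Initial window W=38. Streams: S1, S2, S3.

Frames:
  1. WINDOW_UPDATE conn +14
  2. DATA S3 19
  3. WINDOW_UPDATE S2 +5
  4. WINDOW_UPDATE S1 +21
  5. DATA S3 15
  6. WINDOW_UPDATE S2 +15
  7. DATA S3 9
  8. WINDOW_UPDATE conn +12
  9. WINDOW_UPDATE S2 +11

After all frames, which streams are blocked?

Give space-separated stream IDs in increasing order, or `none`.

Op 1: conn=52 S1=38 S2=38 S3=38 blocked=[]
Op 2: conn=33 S1=38 S2=38 S3=19 blocked=[]
Op 3: conn=33 S1=38 S2=43 S3=19 blocked=[]
Op 4: conn=33 S1=59 S2=43 S3=19 blocked=[]
Op 5: conn=18 S1=59 S2=43 S3=4 blocked=[]
Op 6: conn=18 S1=59 S2=58 S3=4 blocked=[]
Op 7: conn=9 S1=59 S2=58 S3=-5 blocked=[3]
Op 8: conn=21 S1=59 S2=58 S3=-5 blocked=[3]
Op 9: conn=21 S1=59 S2=69 S3=-5 blocked=[3]

Answer: S3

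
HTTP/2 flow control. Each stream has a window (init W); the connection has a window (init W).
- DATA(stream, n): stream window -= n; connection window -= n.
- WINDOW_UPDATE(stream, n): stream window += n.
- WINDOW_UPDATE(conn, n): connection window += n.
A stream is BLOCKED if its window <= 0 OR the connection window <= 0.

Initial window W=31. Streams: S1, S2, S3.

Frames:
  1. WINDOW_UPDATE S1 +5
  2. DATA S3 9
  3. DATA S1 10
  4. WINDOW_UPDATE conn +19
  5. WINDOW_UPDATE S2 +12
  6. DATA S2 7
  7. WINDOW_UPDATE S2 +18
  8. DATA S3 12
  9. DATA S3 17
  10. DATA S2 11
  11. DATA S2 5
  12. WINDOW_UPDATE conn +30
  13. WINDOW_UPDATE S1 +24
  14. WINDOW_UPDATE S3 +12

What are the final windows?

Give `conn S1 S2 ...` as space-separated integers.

Answer: 9 50 38 5

Derivation:
Op 1: conn=31 S1=36 S2=31 S3=31 blocked=[]
Op 2: conn=22 S1=36 S2=31 S3=22 blocked=[]
Op 3: conn=12 S1=26 S2=31 S3=22 blocked=[]
Op 4: conn=31 S1=26 S2=31 S3=22 blocked=[]
Op 5: conn=31 S1=26 S2=43 S3=22 blocked=[]
Op 6: conn=24 S1=26 S2=36 S3=22 blocked=[]
Op 7: conn=24 S1=26 S2=54 S3=22 blocked=[]
Op 8: conn=12 S1=26 S2=54 S3=10 blocked=[]
Op 9: conn=-5 S1=26 S2=54 S3=-7 blocked=[1, 2, 3]
Op 10: conn=-16 S1=26 S2=43 S3=-7 blocked=[1, 2, 3]
Op 11: conn=-21 S1=26 S2=38 S3=-7 blocked=[1, 2, 3]
Op 12: conn=9 S1=26 S2=38 S3=-7 blocked=[3]
Op 13: conn=9 S1=50 S2=38 S3=-7 blocked=[3]
Op 14: conn=9 S1=50 S2=38 S3=5 blocked=[]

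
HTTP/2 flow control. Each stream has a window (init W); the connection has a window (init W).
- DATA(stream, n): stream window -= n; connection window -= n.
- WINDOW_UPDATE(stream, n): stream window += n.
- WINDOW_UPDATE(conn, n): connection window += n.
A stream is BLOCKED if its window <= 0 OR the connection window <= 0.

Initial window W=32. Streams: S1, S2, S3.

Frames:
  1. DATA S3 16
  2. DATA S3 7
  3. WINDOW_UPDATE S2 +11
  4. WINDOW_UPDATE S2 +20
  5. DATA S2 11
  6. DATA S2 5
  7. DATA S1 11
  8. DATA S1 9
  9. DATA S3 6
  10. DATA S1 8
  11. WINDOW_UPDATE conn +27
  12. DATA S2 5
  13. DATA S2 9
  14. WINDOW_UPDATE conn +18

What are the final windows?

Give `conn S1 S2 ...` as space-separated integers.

Op 1: conn=16 S1=32 S2=32 S3=16 blocked=[]
Op 2: conn=9 S1=32 S2=32 S3=9 blocked=[]
Op 3: conn=9 S1=32 S2=43 S3=9 blocked=[]
Op 4: conn=9 S1=32 S2=63 S3=9 blocked=[]
Op 5: conn=-2 S1=32 S2=52 S3=9 blocked=[1, 2, 3]
Op 6: conn=-7 S1=32 S2=47 S3=9 blocked=[1, 2, 3]
Op 7: conn=-18 S1=21 S2=47 S3=9 blocked=[1, 2, 3]
Op 8: conn=-27 S1=12 S2=47 S3=9 blocked=[1, 2, 3]
Op 9: conn=-33 S1=12 S2=47 S3=3 blocked=[1, 2, 3]
Op 10: conn=-41 S1=4 S2=47 S3=3 blocked=[1, 2, 3]
Op 11: conn=-14 S1=4 S2=47 S3=3 blocked=[1, 2, 3]
Op 12: conn=-19 S1=4 S2=42 S3=3 blocked=[1, 2, 3]
Op 13: conn=-28 S1=4 S2=33 S3=3 blocked=[1, 2, 3]
Op 14: conn=-10 S1=4 S2=33 S3=3 blocked=[1, 2, 3]

Answer: -10 4 33 3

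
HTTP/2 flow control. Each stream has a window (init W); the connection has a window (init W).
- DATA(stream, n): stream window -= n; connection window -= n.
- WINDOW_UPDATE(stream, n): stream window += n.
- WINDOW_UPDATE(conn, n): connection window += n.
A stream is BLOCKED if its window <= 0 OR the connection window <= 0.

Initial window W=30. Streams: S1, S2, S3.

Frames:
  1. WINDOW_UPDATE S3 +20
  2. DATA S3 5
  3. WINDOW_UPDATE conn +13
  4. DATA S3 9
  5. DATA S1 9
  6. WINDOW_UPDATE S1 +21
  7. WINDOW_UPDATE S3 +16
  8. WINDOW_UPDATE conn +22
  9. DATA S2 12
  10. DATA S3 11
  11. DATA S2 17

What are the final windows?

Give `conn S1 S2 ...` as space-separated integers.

Answer: 2 42 1 41

Derivation:
Op 1: conn=30 S1=30 S2=30 S3=50 blocked=[]
Op 2: conn=25 S1=30 S2=30 S3=45 blocked=[]
Op 3: conn=38 S1=30 S2=30 S3=45 blocked=[]
Op 4: conn=29 S1=30 S2=30 S3=36 blocked=[]
Op 5: conn=20 S1=21 S2=30 S3=36 blocked=[]
Op 6: conn=20 S1=42 S2=30 S3=36 blocked=[]
Op 7: conn=20 S1=42 S2=30 S3=52 blocked=[]
Op 8: conn=42 S1=42 S2=30 S3=52 blocked=[]
Op 9: conn=30 S1=42 S2=18 S3=52 blocked=[]
Op 10: conn=19 S1=42 S2=18 S3=41 blocked=[]
Op 11: conn=2 S1=42 S2=1 S3=41 blocked=[]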